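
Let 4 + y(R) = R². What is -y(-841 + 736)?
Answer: -11021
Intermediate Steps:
y(R) = -4 + R²
-y(-841 + 736) = -(-4 + (-841 + 736)²) = -(-4 + (-105)²) = -(-4 + 11025) = -1*11021 = -11021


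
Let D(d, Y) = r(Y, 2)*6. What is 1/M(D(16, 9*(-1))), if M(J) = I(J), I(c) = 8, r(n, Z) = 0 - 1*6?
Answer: 1/8 ≈ 0.12500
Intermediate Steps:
r(n, Z) = -6 (r(n, Z) = 0 - 6 = -6)
D(d, Y) = -36 (D(d, Y) = -6*6 = -36)
M(J) = 8
1/M(D(16, 9*(-1))) = 1/8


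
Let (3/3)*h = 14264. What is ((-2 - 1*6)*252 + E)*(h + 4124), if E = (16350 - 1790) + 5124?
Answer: 324879184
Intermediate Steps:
h = 14264
E = 19684 (E = 14560 + 5124 = 19684)
((-2 - 1*6)*252 + E)*(h + 4124) = ((-2 - 1*6)*252 + 19684)*(14264 + 4124) = ((-2 - 6)*252 + 19684)*18388 = (-8*252 + 19684)*18388 = (-2016 + 19684)*18388 = 17668*18388 = 324879184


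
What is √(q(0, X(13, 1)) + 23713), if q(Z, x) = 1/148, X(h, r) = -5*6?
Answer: 5*√5194097/74 ≈ 153.99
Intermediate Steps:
X(h, r) = -30
q(Z, x) = 1/148
√(q(0, X(13, 1)) + 23713) = √(1/148 + 23713) = √(3509525/148) = 5*√5194097/74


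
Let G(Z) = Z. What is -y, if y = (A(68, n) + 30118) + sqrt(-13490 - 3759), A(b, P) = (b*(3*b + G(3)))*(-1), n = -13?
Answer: -16042 - I*sqrt(17249) ≈ -16042.0 - 131.34*I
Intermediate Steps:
A(b, P) = -b*(3 + 3*b) (A(b, P) = (b*(3*b + 3))*(-1) = (b*(3 + 3*b))*(-1) = -b*(3 + 3*b))
y = 16042 + I*sqrt(17249) (y = (-3*68*(1 + 68) + 30118) + sqrt(-13490 - 3759) = (-3*68*69 + 30118) + sqrt(-17249) = (-14076 + 30118) + I*sqrt(17249) = 16042 + I*sqrt(17249) ≈ 16042.0 + 131.34*I)
-y = -(16042 + I*sqrt(17249)) = -16042 - I*sqrt(17249)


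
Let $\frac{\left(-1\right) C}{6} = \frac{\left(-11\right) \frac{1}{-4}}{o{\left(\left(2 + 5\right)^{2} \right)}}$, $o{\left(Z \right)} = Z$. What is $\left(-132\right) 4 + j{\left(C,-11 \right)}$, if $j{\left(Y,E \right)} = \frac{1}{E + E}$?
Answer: $- \frac{11617}{22} \approx -528.04$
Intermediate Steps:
$C = - \frac{33}{98}$ ($C = - 6 \frac{\left(-11\right) \frac{1}{-4}}{\left(2 + 5\right)^{2}} = - 6 \frac{\left(-11\right) \left(- \frac{1}{4}\right)}{7^{2}} = - 6 \frac{11}{4 \cdot 49} = - 6 \cdot \frac{11}{4} \cdot \frac{1}{49} = \left(-6\right) \frac{11}{196} = - \frac{33}{98} \approx -0.33673$)
$j{\left(Y,E \right)} = \frac{1}{2 E}$
$\left(-132\right) 4 + j{\left(C,-11 \right)} = \left(-132\right) 4 + \frac{1}{2 \left(-11\right)} = -528 + \frac{1}{2} \left(- \frac{1}{11}\right) = -528 - \frac{1}{22} = - \frac{11617}{22}$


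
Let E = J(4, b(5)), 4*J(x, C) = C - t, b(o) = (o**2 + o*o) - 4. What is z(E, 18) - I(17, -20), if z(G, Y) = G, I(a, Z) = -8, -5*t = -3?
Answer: 387/20 ≈ 19.350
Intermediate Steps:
b(o) = -4 + 2*o**2 (b(o) = (o**2 + o**2) - 4 = 2*o**2 - 4 = -4 + 2*o**2)
t = 3/5 (t = -1/5*(-3) = 3/5 ≈ 0.60000)
J(x, C) = -3/20 + C/4 (J(x, C) = (C - 1*3/5)/4 = (C - 3/5)/4 = (-3/5 + C)/4 = -3/20 + C/4)
E = 227/20 (E = -3/20 + (-4 + 2*5**2)/4 = -3/20 + (-4 + 2*25)/4 = -3/20 + (-4 + 50)/4 = -3/20 + (1/4)*46 = -3/20 + 23/2 = 227/20 ≈ 11.350)
z(E, 18) - I(17, -20) = 227/20 - 1*(-8) = 227/20 + 8 = 387/20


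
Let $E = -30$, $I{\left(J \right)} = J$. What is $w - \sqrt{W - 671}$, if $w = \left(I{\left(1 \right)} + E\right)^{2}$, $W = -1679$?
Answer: $841 - 5 i \sqrt{94} \approx 841.0 - 48.477 i$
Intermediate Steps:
$w = 841$ ($w = \left(1 - 30\right)^{2} = \left(-29\right)^{2} = 841$)
$w - \sqrt{W - 671} = 841 - \sqrt{-1679 - 671} = 841 - \sqrt{-2350} = 841 - 5 i \sqrt{94}$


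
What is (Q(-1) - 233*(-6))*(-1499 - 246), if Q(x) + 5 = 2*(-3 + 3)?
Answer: -2430785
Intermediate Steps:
Q(x) = -5 (Q(x) = -5 + 2*(-3 + 3) = -5 + 2*0 = -5 + 0 = -5)
(Q(-1) - 233*(-6))*(-1499 - 246) = (-5 - 233*(-6))*(-1499 - 246) = (-5 + 1398)*(-1745) = 1393*(-1745) = -2430785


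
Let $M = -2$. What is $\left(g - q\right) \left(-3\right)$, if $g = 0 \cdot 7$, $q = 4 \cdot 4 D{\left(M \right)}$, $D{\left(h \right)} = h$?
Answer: $-96$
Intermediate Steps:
$q = -32$ ($q = 4 \cdot 4 \left(-2\right) = 16 \left(-2\right) = -32$)
$g = 0$
$\left(g - q\right) \left(-3\right) = \left(0 - -32\right) \left(-3\right) = \left(0 + 32\right) \left(-3\right) = 32 \left(-3\right) = -96$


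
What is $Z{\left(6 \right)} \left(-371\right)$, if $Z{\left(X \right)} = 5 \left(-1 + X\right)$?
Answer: $-9275$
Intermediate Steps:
$Z{\left(X \right)} = -5 + 5 X$
$Z{\left(6 \right)} \left(-371\right) = \left(-5 + 5 \cdot 6\right) \left(-371\right) = \left(-5 + 30\right) \left(-371\right) = 25 \left(-371\right) = -9275$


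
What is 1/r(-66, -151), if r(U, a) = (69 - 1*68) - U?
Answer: 1/67 ≈ 0.014925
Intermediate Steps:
r(U, a) = 1 - U (r(U, a) = (69 - 68) - U = 1 - U)
1/r(-66, -151) = 1/(1 - 1*(-66)) = 1/(1 + 66) = 1/67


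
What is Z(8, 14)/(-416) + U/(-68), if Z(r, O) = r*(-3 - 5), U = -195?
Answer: 2671/884 ≈ 3.0215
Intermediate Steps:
Z(r, O) = -8*r (Z(r, O) = r*(-8) = -8*r)
Z(8, 14)/(-416) + U/(-68) = -8*8/(-416) - 195/(-68) = -64*(-1/416) - 195*(-1/68) = 2/13 + 195/68 = 2671/884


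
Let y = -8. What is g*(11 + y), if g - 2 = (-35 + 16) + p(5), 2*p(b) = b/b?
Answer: -99/2 ≈ -49.500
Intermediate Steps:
p(b) = ½ (p(b) = (b/b)/2 = (½)*1 = ½)
g = -33/2 (g = 2 + ((-35 + 16) + ½) = 2 + (-19 + ½) = 2 - 37/2 = -33/2 ≈ -16.500)
g*(11 + y) = -33*(11 - 8)/2 = -33/2*3 = -99/2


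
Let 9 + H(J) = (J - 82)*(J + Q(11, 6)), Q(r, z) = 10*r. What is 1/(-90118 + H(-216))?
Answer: -1/58539 ≈ -1.7083e-5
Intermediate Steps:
H(J) = -9 + (-82 + J)*(110 + J) (H(J) = -9 + (J - 82)*(J + 10*11) = -9 + (-82 + J)*(J + 110) = -9 + (-82 + J)*(110 + J))
1/(-90118 + H(-216)) = 1/(-90118 + (-9029 + (-216)² + 28*(-216))) = 1/(-90118 + (-9029 + 46656 - 6048)) = 1/(-90118 + 31579) = 1/(-58539) = -1/58539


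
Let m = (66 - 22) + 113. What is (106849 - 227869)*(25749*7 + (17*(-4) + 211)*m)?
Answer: -24530027880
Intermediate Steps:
m = 157 (m = 44 + 113 = 157)
(106849 - 227869)*(25749*7 + (17*(-4) + 211)*m) = (106849 - 227869)*(25749*7 + (17*(-4) + 211)*157) = -121020*(180243 + (-68 + 211)*157) = -121020*(180243 + 143*157) = -121020*(180243 + 22451) = -121020*202694 = -24530027880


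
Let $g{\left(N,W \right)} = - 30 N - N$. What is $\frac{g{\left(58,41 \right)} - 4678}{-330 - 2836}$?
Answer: $\frac{3238}{1583} \approx 2.0455$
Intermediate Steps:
$g{\left(N,W \right)} = - 31 N$
$\frac{g{\left(58,41 \right)} - 4678}{-330 - 2836} = \frac{\left(-31\right) 58 - 4678}{-330 - 2836} = \frac{-1798 - 4678}{-3166} = \left(-6476\right) \left(- \frac{1}{3166}\right) = \frac{3238}{1583}$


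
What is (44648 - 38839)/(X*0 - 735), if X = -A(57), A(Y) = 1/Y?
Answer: -5809/735 ≈ -7.9034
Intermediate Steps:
X = -1/57 ≈ -0.017544
(44648 - 38839)/(X*0 - 735) = (44648 - 38839)/(-1/57*0 - 735) = 5809/(0 - 735) = 5809/(-735) = 5809*(-1/735) = -5809/735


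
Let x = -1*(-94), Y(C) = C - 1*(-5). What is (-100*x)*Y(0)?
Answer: -47000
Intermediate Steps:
Y(C) = 5 + C (Y(C) = C + 5 = 5 + C)
x = 94
(-100*x)*Y(0) = (-100*94)*(5 + 0) = -9400*5 = -47000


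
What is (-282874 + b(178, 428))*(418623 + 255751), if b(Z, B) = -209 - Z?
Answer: -191023853614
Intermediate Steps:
(-282874 + b(178, 428))*(418623 + 255751) = (-282874 + (-209 - 1*178))*(418623 + 255751) = (-282874 + (-209 - 178))*674374 = (-282874 - 387)*674374 = -283261*674374 = -191023853614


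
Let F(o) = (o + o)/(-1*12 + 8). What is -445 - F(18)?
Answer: -436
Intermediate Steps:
F(o) = -o/2 (F(o) = (2*o)/(-12 + 8) = (2*o)/(-4) = (2*o)*(-¼) = -o/2)
-445 - F(18) = -445 - (-1)*18/2 = -445 - 1*(-9) = -445 + 9 = -436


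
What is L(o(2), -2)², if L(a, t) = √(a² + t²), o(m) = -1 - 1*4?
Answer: 29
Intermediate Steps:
o(m) = -5 (o(m) = -1 - 4 = -5)
L(o(2), -2)² = (√((-5)² + (-2)²))² = (√(25 + 4))² = (√29)² = 29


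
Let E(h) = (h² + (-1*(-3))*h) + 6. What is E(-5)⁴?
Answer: 65536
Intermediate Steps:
E(h) = 6 + h² + 3*h (E(h) = (h² + 3*h) + 6 = 6 + h² + 3*h)
E(-5)⁴ = (6 + (-5)² + 3*(-5))⁴ = (6 + 25 - 15)⁴ = 16⁴ = 65536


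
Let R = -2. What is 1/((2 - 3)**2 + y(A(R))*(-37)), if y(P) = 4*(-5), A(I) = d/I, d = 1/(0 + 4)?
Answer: 1/741 ≈ 0.0013495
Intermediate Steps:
d = 1/4 ≈ 0.25000
A(I) = 1/(4*I)
y(P) = -20
1/((2 - 3)**2 + y(A(R))*(-37)) = 1/((2 - 3)**2 - 20*(-37)) = 1/((-1)**2 + 740) = 1/(1 + 740) = 1/741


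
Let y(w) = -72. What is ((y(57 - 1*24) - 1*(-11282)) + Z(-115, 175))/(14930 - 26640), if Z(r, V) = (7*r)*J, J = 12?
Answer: -155/1171 ≈ -0.13237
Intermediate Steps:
Z(r, V) = 84*r (Z(r, V) = (7*r)*12 = 84*r)
((y(57 - 1*24) - 1*(-11282)) + Z(-115, 175))/(14930 - 26640) = ((-72 - 1*(-11282)) + 84*(-115))/(14930 - 26640) = ((-72 + 11282) - 9660)/(-11710) = (11210 - 9660)*(-1/11710) = 1550*(-1/11710) = -155/1171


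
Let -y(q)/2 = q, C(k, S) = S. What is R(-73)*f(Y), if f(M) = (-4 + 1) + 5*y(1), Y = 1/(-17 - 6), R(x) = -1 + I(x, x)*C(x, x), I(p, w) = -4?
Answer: -3783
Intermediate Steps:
y(q) = -2*q
R(x) = -1 - 4*x
Y = -1/23 (Y = 1/(-23) = -1/23 ≈ -0.043478)
f(M) = -13 (f(M) = (-4 + 1) + 5*(-2*1) = -3 + 5*(-2) = -3 - 10 = -13)
R(-73)*f(Y) = (-1 - 4*(-73))*(-13) = (-1 + 292)*(-13) = 291*(-13) = -3783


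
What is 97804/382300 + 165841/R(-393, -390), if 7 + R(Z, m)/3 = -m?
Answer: 15878347774/109815675 ≈ 144.59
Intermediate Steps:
R(Z, m) = -21 - 3*m (R(Z, m) = -21 + 3*(-m) = -21 - 3*m)
97804/382300 + 165841/R(-393, -390) = 97804/382300 + 165841/(-21 - 3*(-390)) = 97804*(1/382300) + 165841/(-21 + 1170) = 24451/95575 + 165841/1149 = 15878347774/109815675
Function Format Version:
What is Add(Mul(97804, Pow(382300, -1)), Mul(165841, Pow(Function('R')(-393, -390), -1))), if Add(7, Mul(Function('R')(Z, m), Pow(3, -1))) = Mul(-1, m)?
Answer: Rational(15878347774, 109815675) ≈ 144.59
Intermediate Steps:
Function('R')(Z, m) = Add(-21, Mul(-3, m)) (Function('R')(Z, m) = Add(-21, Mul(3, Mul(-1, m))) = Add(-21, Mul(-3, m)))
Add(Mul(97804, Pow(382300, -1)), Mul(165841, Pow(Function('R')(-393, -390), -1))) = Add(Mul(97804, Pow(382300, -1)), Mul(165841, Pow(Add(-21, Mul(-3, -390)), -1))) = Add(Mul(97804, Rational(1, 382300)), Mul(165841, Pow(Add(-21, 1170), -1))) = Add(Rational(24451, 95575), Mul(165841, Pow(1149, -1))) = Add(Rational(24451, 95575), Mul(165841, Rational(1, 1149))) = Add(Rational(24451, 95575), Rational(165841, 1149)) = Rational(15878347774, 109815675)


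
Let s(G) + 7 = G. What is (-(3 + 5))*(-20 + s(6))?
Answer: 168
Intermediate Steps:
s(G) = -7 + G
(-(3 + 5))*(-20 + s(6)) = (-(3 + 5))*(-20 + (-7 + 6)) = (-1*8)*(-20 - 1) = -8*(-21) = 168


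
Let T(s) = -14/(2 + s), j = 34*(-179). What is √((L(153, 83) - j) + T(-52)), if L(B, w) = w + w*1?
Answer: √156307/5 ≈ 79.071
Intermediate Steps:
j = -6086
L(B, w) = 2*w (L(B, w) = w + w = 2*w)
T(s) = -14/(2 + s)
√((L(153, 83) - j) + T(-52)) = √((2*83 - 1*(-6086)) - 14/(2 - 52)) = √((166 + 6086) - 14/(-50)) = √(6252 - 14*(-1/50)) = √(6252 + 7/25) = √(156307/25) = √156307/5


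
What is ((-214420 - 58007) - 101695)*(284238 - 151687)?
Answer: -49590245222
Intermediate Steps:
((-214420 - 58007) - 101695)*(284238 - 151687) = (-272427 - 101695)*132551 = -374122*132551 = -49590245222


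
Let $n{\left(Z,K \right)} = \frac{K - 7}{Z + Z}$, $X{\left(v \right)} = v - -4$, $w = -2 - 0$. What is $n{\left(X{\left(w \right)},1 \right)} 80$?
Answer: $-120$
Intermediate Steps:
$w = -2$ ($w = -2 + 0 = -2$)
$X{\left(v \right)} = 4 + v$ ($X{\left(v \right)} = v + 4 = 4 + v$)
$n{\left(Z,K \right)} = \frac{-7 + K}{2 Z}$
$n{\left(X{\left(w \right)},1 \right)} 80 = \frac{-7 + 1}{2 \left(4 - 2\right)} 80 = \frac{1}{2} \cdot \frac{1}{2} \left(-6\right) 80 = \left(- \frac{3}{2}\right) 80 = -120$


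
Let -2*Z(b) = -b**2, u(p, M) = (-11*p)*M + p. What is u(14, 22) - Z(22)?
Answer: -3616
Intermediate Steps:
u(p, M) = p - 11*M*p (u(p, M) = -11*M*p + p = p - 11*M*p)
Z(b) = b**2/2 (Z(b) = -(-1)*b**2/2 = b**2/2)
u(14, 22) - Z(22) = 14*(1 - 11*22) - 22**2/2 = 14*(1 - 242) - 484/2 = 14*(-241) - 1*242 = -3374 - 242 = -3616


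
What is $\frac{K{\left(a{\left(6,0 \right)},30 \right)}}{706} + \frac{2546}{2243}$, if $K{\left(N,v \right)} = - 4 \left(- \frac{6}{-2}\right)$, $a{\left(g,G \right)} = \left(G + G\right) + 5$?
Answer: $\frac{885280}{791779} \approx 1.1181$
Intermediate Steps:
$a{\left(g,G \right)} = 5 + 2 G$ ($a{\left(g,G \right)} = 2 G + 5 = 5 + 2 G$)
$K{\left(N,v \right)} = -12$ ($K{\left(N,v \right)} = - 4 \left(\left(-6\right) \left(- \frac{1}{2}\right)\right) = \left(-4\right) 3 = -12$)
$\frac{K{\left(a{\left(6,0 \right)},30 \right)}}{706} + \frac{2546}{2243} = - \frac{12}{706} + \frac{2546}{2243} = \left(-12\right) \frac{1}{706} + 2546 \cdot \frac{1}{2243} = - \frac{6}{353} + \frac{2546}{2243} = \frac{885280}{791779}$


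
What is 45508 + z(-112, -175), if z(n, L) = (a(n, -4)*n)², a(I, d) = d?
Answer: 246212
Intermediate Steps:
z(n, L) = 16*n² (z(n, L) = (-4*n)² = 16*n²)
45508 + z(-112, -175) = 45508 + 16*(-112)² = 45508 + 16*12544 = 45508 + 200704 = 246212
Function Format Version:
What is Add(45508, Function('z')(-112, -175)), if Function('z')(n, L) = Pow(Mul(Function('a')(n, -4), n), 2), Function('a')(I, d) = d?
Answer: 246212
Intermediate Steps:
Function('z')(n, L) = Mul(16, Pow(n, 2)) (Function('z')(n, L) = Pow(Mul(-4, n), 2) = Mul(16, Pow(n, 2)))
Add(45508, Function('z')(-112, -175)) = Add(45508, Mul(16, Pow(-112, 2))) = Add(45508, Mul(16, 12544)) = Add(45508, 200704) = 246212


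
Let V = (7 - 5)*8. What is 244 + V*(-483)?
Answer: -7484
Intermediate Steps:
V = 16 (V = 2*8 = 16)
244 + V*(-483) = 244 + 16*(-483) = 244 - 7728 = -7484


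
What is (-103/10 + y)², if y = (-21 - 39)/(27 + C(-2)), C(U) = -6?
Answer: 848241/4900 ≈ 173.11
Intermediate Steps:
y = -20/7 (y = (-21 - 39)/(27 - 6) = -60/21 = -60*1/21 = -20/7 ≈ -2.8571)
(-103/10 + y)² = (-103/10 - 20/7)² = (-921/70)² = 848241/4900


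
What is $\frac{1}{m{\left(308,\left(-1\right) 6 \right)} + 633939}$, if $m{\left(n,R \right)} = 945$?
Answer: $\frac{1}{634884} \approx 1.5751 \cdot 10^{-6}$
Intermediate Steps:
$\frac{1}{m{\left(308,\left(-1\right) 6 \right)} + 633939} = \frac{1}{945 + 633939} = \frac{1}{634884}$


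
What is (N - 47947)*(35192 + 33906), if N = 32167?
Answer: -1090366440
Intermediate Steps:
(N - 47947)*(35192 + 33906) = (32167 - 47947)*(35192 + 33906) = -15780*69098 = -1090366440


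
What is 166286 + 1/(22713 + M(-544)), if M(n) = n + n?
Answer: 3595934751/21625 ≈ 1.6629e+5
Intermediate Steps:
M(n) = 2*n
166286 + 1/(22713 + M(-544)) = 166286 + 1/(22713 + 2*(-544)) = 166286 + 1/(22713 - 1088) = 166286 + 1/21625 = 3595934751/21625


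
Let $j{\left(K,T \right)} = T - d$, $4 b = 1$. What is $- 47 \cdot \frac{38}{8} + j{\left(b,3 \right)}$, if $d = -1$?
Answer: $- \frac{877}{4} \approx -219.25$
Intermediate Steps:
$b = \frac{1}{4}$ ($b = \frac{1}{4} \cdot 1 = \frac{1}{4} \approx 0.25$)
$j{\left(K,T \right)} = 1 + T$ ($j{\left(K,T \right)} = T - -1 = T + 1 = 1 + T$)
$- 47 \cdot \frac{38}{8} + j{\left(b,3 \right)} = - 47 \cdot \frac{38}{8} + \left(1 + 3\right) = - 47 \cdot 38 \cdot \frac{1}{8} + 4 = \left(-47\right) \frac{19}{4} + 4 = - \frac{893}{4} + 4 = - \frac{877}{4}$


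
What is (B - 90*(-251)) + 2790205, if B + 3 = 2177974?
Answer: 4990766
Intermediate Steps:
B = 2177971 (B = -3 + 2177974 = 2177971)
(B - 90*(-251)) + 2790205 = (2177971 - 90*(-251)) + 2790205 = (2177971 + 22590) + 2790205 = 2200561 + 2790205 = 4990766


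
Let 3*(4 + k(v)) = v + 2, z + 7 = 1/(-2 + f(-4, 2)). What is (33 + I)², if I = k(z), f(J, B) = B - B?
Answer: 26569/36 ≈ 738.03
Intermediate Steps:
f(J, B) = 0
z = -15/2 (z = -7 + 1/(-2 + 0) = -7 + 1/(-2) = -7 - ½ = -15/2 ≈ -7.5000)
k(v) = -10/3 + v/3 (k(v) = -4 + (v + 2)/3 = -4 + (2 + v)/3 = -4 + (⅔ + v/3) = -10/3 + v/3)
I = -35/6 (I = -10/3 + (⅓)*(-15/2) = -10/3 - 5/2 = -35/6 ≈ -5.8333)
(33 + I)² = (33 - 35/6)² = (163/6)² = 26569/36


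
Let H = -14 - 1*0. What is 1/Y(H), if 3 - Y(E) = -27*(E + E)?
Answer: -1/753 ≈ -0.0013280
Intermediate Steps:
H = -14 (H = -14 + 0 = -14)
Y(E) = 3 + 54*E (Y(E) = 3 - (-27)*(E + E) = 3 - (-27)*2*E = 3 - (-54)*E = 3 + 54*E)
1/Y(H) = 1/(3 + 54*(-14)) = 1/(3 - 756) = 1/(-753) = -1/753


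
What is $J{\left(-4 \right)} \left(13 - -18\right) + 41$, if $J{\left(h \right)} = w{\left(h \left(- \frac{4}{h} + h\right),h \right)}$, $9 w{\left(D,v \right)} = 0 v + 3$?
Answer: $\frac{154}{3} \approx 51.333$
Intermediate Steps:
$w{\left(D,v \right)} = \frac{1}{3}$ ($w{\left(D,v \right)} = \frac{0 v + 3}{9} = \frac{0 + 3}{9} = \frac{1}{9} \cdot 3 = \frac{1}{3}$)
$J{\left(h \right)} = \frac{1}{3}$
$J{\left(-4 \right)} \left(13 - -18\right) + 41 = \frac{13 - -18}{3} + 41 = \frac{13 + 18}{3} + 41 = \frac{1}{3} \cdot 31 + 41 = \frac{31}{3} + 41 = \frac{154}{3}$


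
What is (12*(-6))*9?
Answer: -648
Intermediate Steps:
(12*(-6))*9 = -72*9 = -648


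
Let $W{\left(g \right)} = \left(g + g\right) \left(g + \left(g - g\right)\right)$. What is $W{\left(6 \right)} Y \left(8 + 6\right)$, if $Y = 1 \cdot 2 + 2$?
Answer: $4032$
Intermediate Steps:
$Y = 4$ ($Y = 2 + 2 = 4$)
$W{\left(g \right)} = 2 g^{2}$ ($W{\left(g \right)} = 2 g \left(g + 0\right) = 2 g g = 2 g^{2}$)
$W{\left(6 \right)} Y \left(8 + 6\right) = 2 \cdot 6^{2} \cdot 4 \left(8 + 6\right) = 2 \cdot 36 \cdot 4 \cdot 14 = 72 \cdot 4 \cdot 14 = 288 \cdot 14 = 4032$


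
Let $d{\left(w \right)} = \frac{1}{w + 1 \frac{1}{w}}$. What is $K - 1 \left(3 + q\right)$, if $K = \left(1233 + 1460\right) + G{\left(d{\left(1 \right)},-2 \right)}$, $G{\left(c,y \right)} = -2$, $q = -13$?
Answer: $2701$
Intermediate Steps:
$d{\left(w \right)} = \frac{1}{w + \frac{1}{w}}$
$K = 2691$ ($K = \left(1233 + 1460\right) - 2 = 2693 - 2 = 2691$)
$K - 1 \left(3 + q\right) = 2691 - 1 \left(3 - 13\right) = 2691 - 1 \left(-10\right) = 2691 - -10 = 2691 + 10 = 2701$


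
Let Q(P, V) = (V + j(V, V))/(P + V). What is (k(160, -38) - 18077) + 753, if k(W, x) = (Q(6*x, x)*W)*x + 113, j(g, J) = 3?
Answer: -18011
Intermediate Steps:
Q(P, V) = (3 + V)/(P + V) (Q(P, V) = (V + 3)/(P + V) = (3 + V)/(P + V))
k(W, x) = 113 + W*(3 + x)/7 (k(W, x) = (((3 + x)/(6*x + x))*W)*x + 113 = (((3 + x)/((7*x)))*W)*x + 113 = (((1/(7*x))*(3 + x))*W)*x + 113 = (((3 + x)/(7*x))*W)*x + 113 = (W*(3 + x)/(7*x))*x + 113 = W*(3 + x)/7 + 113 = 113 + W*(3 + x)/7)
(k(160, -38) - 18077) + 753 = ((113 + (⅐)*160*(3 - 38)) - 18077) + 753 = ((113 + (⅐)*160*(-35)) - 18077) + 753 = ((113 - 800) - 18077) + 753 = (-687 - 18077) + 753 = -18764 + 753 = -18011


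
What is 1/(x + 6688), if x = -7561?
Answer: -1/873 ≈ -0.0011455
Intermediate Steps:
1/(x + 6688) = 1/(-7561 + 6688) = 1/(-873) = -1/873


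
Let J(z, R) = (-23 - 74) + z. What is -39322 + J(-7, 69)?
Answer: -39426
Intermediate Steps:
J(z, R) = -97 + z
-39322 + J(-7, 69) = -39322 + (-97 - 7) = -39322 - 104 = -39426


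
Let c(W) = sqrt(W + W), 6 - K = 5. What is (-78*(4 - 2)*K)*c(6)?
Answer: -312*sqrt(3) ≈ -540.40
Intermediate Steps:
K = 1 (K = 6 - 1*5 = 6 - 5 = 1)
c(W) = sqrt(2)*sqrt(W) (c(W) = sqrt(2*W) = sqrt(2)*sqrt(W))
(-78*(4 - 2)*K)*c(6) = (-78*(4 - 2))*(sqrt(2)*sqrt(6)) = (-156)*(2*sqrt(3)) = (-78*2)*(2*sqrt(3)) = -312*sqrt(3)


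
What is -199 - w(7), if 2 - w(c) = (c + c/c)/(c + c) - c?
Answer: -1452/7 ≈ -207.43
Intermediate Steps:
w(c) = 2 + c - (1 + c)/(2*c) (w(c) = 2 - ((c + c/c)/(c + c) - c) = 2 - ((c + 1)/((2*c)) - c) = 2 - ((1 + c)*(1/(2*c)) - c) = 2 - ((1 + c)/(2*c) - c) = 2 - (-c + (1 + c)/(2*c)) = 2 + (c - (1 + c)/(2*c)) = 2 + c - (1 + c)/(2*c))
-199 - w(7) = -199 - (3/2 + 7 - ½/7) = -199 - (3/2 + 7 - ½*⅐) = -199 - (3/2 + 7 - 1/14) = -199 - 1*59/7 = -199 - 59/7 = -1452/7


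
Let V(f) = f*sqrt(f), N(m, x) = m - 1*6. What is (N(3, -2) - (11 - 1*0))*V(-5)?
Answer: 70*I*sqrt(5) ≈ 156.52*I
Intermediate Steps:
N(m, x) = -6 + m (N(m, x) = m - 6 = -6 + m)
V(f) = f**(3/2)
(N(3, -2) - (11 - 1*0))*V(-5) = ((-6 + 3) - (11 - 1*0))*(-5)**(3/2) = (-3 - (11 + 0))*(-5*I*sqrt(5)) = (-3 - 1*11)*(-5*I*sqrt(5)) = (-3 - 11)*(-5*I*sqrt(5)) = -(-70)*I*sqrt(5) = 70*I*sqrt(5)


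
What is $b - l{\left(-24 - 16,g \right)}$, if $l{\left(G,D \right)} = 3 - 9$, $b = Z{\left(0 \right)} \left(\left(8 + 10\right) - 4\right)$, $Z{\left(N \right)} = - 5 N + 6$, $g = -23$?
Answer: $90$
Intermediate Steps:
$Z{\left(N \right)} = 6 - 5 N$
$b = 84$ ($b = \left(6 - 0\right) \left(\left(8 + 10\right) - 4\right) = \left(6 + 0\right) \left(18 - 4\right) = 6 \cdot 14 = 84$)
$l{\left(G,D \right)} = -6$
$b - l{\left(-24 - 16,g \right)} = 84 - -6 = 84 + 6 = 90$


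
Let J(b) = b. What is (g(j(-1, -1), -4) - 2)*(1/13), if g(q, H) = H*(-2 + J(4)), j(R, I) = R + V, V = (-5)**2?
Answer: -10/13 ≈ -0.76923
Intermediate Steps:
V = 25
j(R, I) = 25 + R (j(R, I) = R + 25 = 25 + R)
g(q, H) = 2*H (g(q, H) = H*(-2 + 4) = H*2 = 2*H)
(g(j(-1, -1), -4) - 2)*(1/13) = (2*(-4) - 2)*(1/13) = (-8 - 2)*(1*(1/13)) = -10*1/13 = -10/13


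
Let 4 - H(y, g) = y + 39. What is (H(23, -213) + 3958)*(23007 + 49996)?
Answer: 284711700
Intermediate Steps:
H(y, g) = -35 - y (H(y, g) = 4 - (y + 39) = 4 - (39 + y) = 4 + (-39 - y) = -35 - y)
(H(23, -213) + 3958)*(23007 + 49996) = ((-35 - 1*23) + 3958)*(23007 + 49996) = ((-35 - 23) + 3958)*73003 = (-58 + 3958)*73003 = 3900*73003 = 284711700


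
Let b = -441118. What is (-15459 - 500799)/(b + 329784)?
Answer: 258129/55667 ≈ 4.6370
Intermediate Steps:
(-15459 - 500799)/(b + 329784) = (-15459 - 500799)/(-441118 + 329784) = -516258/(-111334) = -516258*(-1/111334) = 258129/55667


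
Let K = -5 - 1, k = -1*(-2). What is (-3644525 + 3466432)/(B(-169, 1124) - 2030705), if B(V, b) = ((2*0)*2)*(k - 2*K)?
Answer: 178093/2030705 ≈ 0.087700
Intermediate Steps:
k = 2
K = -6
B(V, b) = 0 (B(V, b) = ((2*0)*2)*(2 - 2*(-6)) = (0*2)*(2 + 12) = 0*14 = 0)
(-3644525 + 3466432)/(B(-169, 1124) - 2030705) = (-3644525 + 3466432)/(0 - 2030705) = -178093/(-2030705) = -178093*(-1/2030705) = 178093/2030705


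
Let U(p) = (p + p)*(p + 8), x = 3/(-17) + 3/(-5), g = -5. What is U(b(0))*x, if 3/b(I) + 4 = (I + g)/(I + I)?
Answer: 0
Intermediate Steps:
x = -66/85 (x = 3*(-1/17) + 3*(-⅕) = -3/17 - ⅗ = -66/85 ≈ -0.77647)
b(I) = 3/(-4 + (-5 + I)/(2*I)) (b(I) = 3/(-4 + (I - 5)/(I + I)) = 3/(-4 + (-5 + I)/((2*I))) = 3/(-4 + (-5 + I)*(1/(2*I))) = 3/(-4 + (-5 + I)/(2*I)))
U(p) = 2*p*(8 + p) (U(p) = (2*p)*(8 + p) = 2*p*(8 + p))
U(b(0))*x = (2*(-6*0/(5 + 7*0))*(8 - 6*0/(5 + 7*0)))*(-66/85) = (2*(-6*0/(5 + 0))*(8 - 6*0/(5 + 0)))*(-66/85) = (2*(-6*0/5)*(8 - 6*0/5))*(-66/85) = (2*(-6*0*⅕)*(8 - 6*0*⅕))*(-66/85) = (2*0*(8 + 0))*(-66/85) = (2*0*8)*(-66/85) = 0*(-66/85) = 0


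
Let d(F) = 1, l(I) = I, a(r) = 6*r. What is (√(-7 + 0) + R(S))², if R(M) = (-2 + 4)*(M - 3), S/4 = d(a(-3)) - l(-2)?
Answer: (18 + I*√7)² ≈ 317.0 + 95.247*I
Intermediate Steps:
S = 12 (S = 4*(1 - 1*(-2)) = 4*(1 + 2) = 4*3 = 12)
R(M) = -6 + 2*M (R(M) = 2*(-3 + M) = -6 + 2*M)
(√(-7 + 0) + R(S))² = (√(-7 + 0) + (-6 + 2*12))² = (√(-7) + (-6 + 24))² = (I*√7 + 18)² = (18 + I*√7)²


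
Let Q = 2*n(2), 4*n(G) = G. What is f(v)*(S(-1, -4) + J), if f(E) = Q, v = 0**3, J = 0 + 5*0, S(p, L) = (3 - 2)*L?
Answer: -4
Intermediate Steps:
n(G) = G/4
S(p, L) = L (S(p, L) = 1*L = L)
J = 0 (J = 0 + 0 = 0)
v = 0
Q = 1 (Q = 2*((1/4)*2) = 2*(1/2) = 1)
f(E) = 1
f(v)*(S(-1, -4) + J) = 1*(-4 + 0) = 1*(-4) = -4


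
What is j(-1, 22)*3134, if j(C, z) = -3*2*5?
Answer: -94020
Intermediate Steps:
j(C, z) = -30 (j(C, z) = -6*5 = -30)
j(-1, 22)*3134 = -30*3134 = -94020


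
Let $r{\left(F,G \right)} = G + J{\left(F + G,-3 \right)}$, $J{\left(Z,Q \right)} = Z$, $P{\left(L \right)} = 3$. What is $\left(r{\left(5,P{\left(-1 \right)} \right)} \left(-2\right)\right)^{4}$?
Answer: $234256$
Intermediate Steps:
$r{\left(F,G \right)} = F + 2 G$ ($r{\left(F,G \right)} = G + \left(F + G\right) = F + 2 G$)
$\left(r{\left(5,P{\left(-1 \right)} \right)} \left(-2\right)\right)^{4} = \left(\left(5 + 2 \cdot 3\right) \left(-2\right)\right)^{4} = \left(\left(5 + 6\right) \left(-2\right)\right)^{4} = \left(11 \left(-2\right)\right)^{4} = \left(-22\right)^{4} = 234256$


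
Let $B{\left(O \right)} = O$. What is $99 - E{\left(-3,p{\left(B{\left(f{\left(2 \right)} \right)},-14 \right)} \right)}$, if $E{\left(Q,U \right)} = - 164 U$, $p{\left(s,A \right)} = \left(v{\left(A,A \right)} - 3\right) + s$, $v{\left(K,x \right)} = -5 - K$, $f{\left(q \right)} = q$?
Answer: $1411$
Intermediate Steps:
$p{\left(s,A \right)} = -8 + s - A$ ($p{\left(s,A \right)} = \left(\left(-5 - A\right) - 3\right) + s = \left(-8 - A\right) + s = -8 + s - A$)
$99 - E{\left(-3,p{\left(B{\left(f{\left(2 \right)} \right)},-14 \right)} \right)} = 99 - - 164 \left(-8 + 2 - -14\right) = 99 - - 164 \left(-8 + 2 + 14\right) = 99 - \left(-164\right) 8 = 99 - -1312 = 99 + 1312 = 1411$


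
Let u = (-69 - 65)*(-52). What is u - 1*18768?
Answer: -11800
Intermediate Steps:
u = 6968 (u = -134*(-52) = 6968)
u - 1*18768 = 6968 - 1*18768 = 6968 - 18768 = -11800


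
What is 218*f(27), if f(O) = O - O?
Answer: 0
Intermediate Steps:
f(O) = 0
218*f(27) = 218*0 = 0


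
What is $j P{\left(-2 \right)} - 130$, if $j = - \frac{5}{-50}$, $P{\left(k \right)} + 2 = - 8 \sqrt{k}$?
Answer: $- \frac{651}{5} - \frac{4 i \sqrt{2}}{5} \approx -130.2 - 1.1314 i$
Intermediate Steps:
$P{\left(k \right)} = -2 - 8 \sqrt{k}$
$j = \frac{1}{10}$ ($j = \left(-5\right) \left(- \frac{1}{50}\right) = \frac{1}{10} \approx 0.1$)
$j P{\left(-2 \right)} - 130 = \frac{-2 - 8 \sqrt{-2}}{10} - 130 = \frac{-2 - 8 i \sqrt{2}}{10} - 130 = \left(- \frac{1}{5} - \frac{4 i \sqrt{2}}{5}\right) - 130 = - \frac{651}{5} - \frac{4 i \sqrt{2}}{5}$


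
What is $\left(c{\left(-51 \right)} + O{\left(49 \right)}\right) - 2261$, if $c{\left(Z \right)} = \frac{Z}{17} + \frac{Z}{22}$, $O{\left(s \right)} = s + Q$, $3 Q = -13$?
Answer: $- \frac{146629}{66} \approx -2221.7$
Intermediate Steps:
$Q = - \frac{13}{3}$ ($Q = \frac{1}{3} \left(-13\right) = - \frac{13}{3} \approx -4.3333$)
$O{\left(s \right)} = - \frac{13}{3} + s$ ($O{\left(s \right)} = s - \frac{13}{3} = - \frac{13}{3} + s$)
$c{\left(Z \right)} = \frac{39 Z}{374}$ ($c{\left(Z \right)} = Z \frac{1}{17} + Z \frac{1}{22} = \frac{Z}{17} + \frac{Z}{22} = \frac{39 Z}{374}$)
$\left(c{\left(-51 \right)} + O{\left(49 \right)}\right) - 2261 = \left(\frac{39}{374} \left(-51\right) + \left(- \frac{13}{3} + 49\right)\right) - 2261 = \left(- \frac{117}{22} + \frac{134}{3}\right) - 2261 = \frac{2597}{66} - 2261 = - \frac{146629}{66}$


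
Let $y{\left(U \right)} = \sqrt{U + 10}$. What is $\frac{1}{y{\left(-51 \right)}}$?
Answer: $- \frac{i \sqrt{41}}{41} \approx - 0.15617 i$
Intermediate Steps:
$y{\left(U \right)} = \sqrt{10 + U}$
$\frac{1}{y{\left(-51 \right)}} = \frac{1}{\sqrt{10 - 51}} = \frac{1}{\sqrt{-41}} = \frac{1}{i \sqrt{41}} = - \frac{i \sqrt{41}}{41}$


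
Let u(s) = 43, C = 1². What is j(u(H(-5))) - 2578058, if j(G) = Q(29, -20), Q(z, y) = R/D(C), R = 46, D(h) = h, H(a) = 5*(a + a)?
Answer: -2578012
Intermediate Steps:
H(a) = 10*a (H(a) = 5*(2*a) = 10*a)
C = 1
Q(z, y) = 46 (Q(z, y) = 46/1 = 46*1 = 46)
j(G) = 46
j(u(H(-5))) - 2578058 = 46 - 2578058 = -2578012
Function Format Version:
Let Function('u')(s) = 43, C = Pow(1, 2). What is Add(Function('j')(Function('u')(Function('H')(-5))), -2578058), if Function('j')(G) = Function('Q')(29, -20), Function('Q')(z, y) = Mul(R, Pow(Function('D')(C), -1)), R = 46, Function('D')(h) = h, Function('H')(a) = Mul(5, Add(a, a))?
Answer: -2578012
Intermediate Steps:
Function('H')(a) = Mul(10, a) (Function('H')(a) = Mul(5, Mul(2, a)) = Mul(10, a))
C = 1
Function('Q')(z, y) = 46 (Function('Q')(z, y) = Mul(46, Pow(1, -1)) = Mul(46, 1) = 46)
Function('j')(G) = 46
Add(Function('j')(Function('u')(Function('H')(-5))), -2578058) = Add(46, -2578058) = -2578012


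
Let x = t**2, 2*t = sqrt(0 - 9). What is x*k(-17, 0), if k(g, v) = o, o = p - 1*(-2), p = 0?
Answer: -9/2 ≈ -4.5000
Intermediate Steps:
o = 2 (o = 0 - 1*(-2) = 0 + 2 = 2)
t = 3*I/2 (t = sqrt(0 - 9)/2 = sqrt(-9)/2 = (3*I)/2 = 3*I/2 ≈ 1.5*I)
k(g, v) = 2
x = -9/4 (x = (3*I/2)**2 = -9/4 ≈ -2.2500)
x*k(-17, 0) = -9/4*2 = -9/2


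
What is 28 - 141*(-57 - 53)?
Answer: 15538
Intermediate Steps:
28 - 141*(-57 - 53) = 28 - 141*(-110) = 28 + 15510 = 15538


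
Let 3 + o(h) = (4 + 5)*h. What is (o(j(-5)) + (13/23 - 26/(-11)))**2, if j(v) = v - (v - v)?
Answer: 130028409/64009 ≈ 2031.4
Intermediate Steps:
j(v) = v (j(v) = v - 1*0 = v + 0 = v)
o(h) = -3 + 9*h (o(h) = -3 + (4 + 5)*h = -3 + 9*h)
(o(j(-5)) + (13/23 - 26/(-11)))**2 = ((-3 + 9*(-5)) + (13/23 - 26/(-11)))**2 = ((-3 - 45) + (13*(1/23) - 26*(-1/11)))**2 = (-48 + (13/23 + 26/11))**2 = (-48 + 741/253)**2 = (-11403/253)**2 = 130028409/64009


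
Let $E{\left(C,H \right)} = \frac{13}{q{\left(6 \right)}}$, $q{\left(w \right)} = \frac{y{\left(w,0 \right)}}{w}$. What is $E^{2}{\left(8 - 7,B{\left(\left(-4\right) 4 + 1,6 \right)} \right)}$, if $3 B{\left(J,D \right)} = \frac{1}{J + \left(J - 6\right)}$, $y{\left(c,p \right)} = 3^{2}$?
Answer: $\frac{676}{9} \approx 75.111$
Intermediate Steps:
$y{\left(c,p \right)} = 9$
$q{\left(w \right)} = \frac{9}{w}$
$B{\left(J,D \right)} = \frac{1}{3 \left(-6 + 2 J\right)}$ ($B{\left(J,D \right)} = \frac{1}{3 \left(J + \left(J - 6\right)\right)} = \frac{1}{3 \left(J + \left(-6 + J\right)\right)} = \frac{1}{3 \left(-6 + 2 J\right)}$)
$E{\left(C,H \right)} = \frac{26}{3}$ ($E{\left(C,H \right)} = \frac{13}{9 \cdot \frac{1}{6}} = \frac{13}{\frac{3}{2}} = 13 \cdot \frac{2}{3} = \frac{26}{3}$)
$E^{2}{\left(8 - 7,B{\left(\left(-4\right) 4 + 1,6 \right)} \right)} = \left(\frac{26}{3}\right)^{2} = \frac{676}{9}$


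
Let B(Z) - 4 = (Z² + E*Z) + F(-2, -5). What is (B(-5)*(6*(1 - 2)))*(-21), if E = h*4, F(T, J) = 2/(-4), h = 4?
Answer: -6489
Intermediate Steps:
F(T, J) = -½ (F(T, J) = 2*(-¼) = -½)
E = 16 (E = 4*4 = 16)
B(Z) = 7/2 + Z² + 16*Z (B(Z) = 4 + ((Z² + 16*Z) - ½) = 4 + (-½ + Z² + 16*Z) = 7/2 + Z² + 16*Z)
(B(-5)*(6*(1 - 2)))*(-21) = ((7/2 + (-5)² + 16*(-5))*(6*(1 - 2)))*(-21) = ((7/2 + 25 - 80)*(6*(-1)))*(-21) = -103/2*(-6)*(-21) = 309*(-21) = -6489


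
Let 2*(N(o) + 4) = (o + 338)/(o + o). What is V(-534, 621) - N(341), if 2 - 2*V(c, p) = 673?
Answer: -452845/1364 ≈ -332.00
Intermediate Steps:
V(c, p) = -671/2 (V(c, p) = 1 - ½*673 = 1 - 673/2 = -671/2)
N(o) = -4 + (338 + o)/(4*o) (N(o) = -4 + ((o + 338)/(o + o))/2 = -4 + ((338 + o)/((2*o)))/2 = -4 + ((338 + o)*(1/(2*o)))/2 = -4 + ((338 + o)/(2*o))/2 = -4 + (338 + o)/(4*o))
V(-534, 621) - N(341) = -671/2 - (338 - 15*341)/(4*341) = -671/2 - (338 - 5115)/(4*341) = -671/2 - (-4777)/(4*341) = -671/2 - 1*(-4777/1364) = -671/2 + 4777/1364 = -452845/1364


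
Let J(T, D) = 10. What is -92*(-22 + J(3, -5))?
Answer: 1104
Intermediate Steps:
-92*(-22 + J(3, -5)) = -92*(-22 + 10) = -92*(-12) = 1104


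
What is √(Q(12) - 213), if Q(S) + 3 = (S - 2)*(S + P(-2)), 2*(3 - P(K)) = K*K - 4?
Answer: I*√66 ≈ 8.124*I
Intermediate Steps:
P(K) = 5 - K²/2 (P(K) = 3 - (K*K - 4)/2 = 3 - (K² - 4)/2 = 3 - (-4 + K²)/2 = 3 + (2 - K²/2) = 5 - K²/2)
Q(S) = -3 + (-2 + S)*(3 + S) (Q(S) = -3 + (S - 2)*(S + (5 - ½*(-2)²)) = -3 + (-2 + S)*(S + (5 - ½*4)) = -3 + (-2 + S)*(S + (5 - 2)) = -3 + (-2 + S)*(S + 3) = -3 + (-2 + S)*(3 + S))
√(Q(12) - 213) = √((-9 + 12 + 12²) - 213) = √((-9 + 12 + 144) - 213) = √(147 - 213) = √(-66) = I*√66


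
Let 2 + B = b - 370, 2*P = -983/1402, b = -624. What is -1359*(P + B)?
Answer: 3796729353/2804 ≈ 1.3540e+6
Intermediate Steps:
P = -983/2804 (P = (-983/1402)/2 = (-983*1/1402)/2 = (½)*(-983/1402) = -983/2804 ≈ -0.35057)
B = -996 (B = -2 + (-624 - 370) = -2 - 994 = -996)
-1359*(P + B) = -1359*(-983/2804 - 996) = -1359*(-2793767/2804) = 3796729353/2804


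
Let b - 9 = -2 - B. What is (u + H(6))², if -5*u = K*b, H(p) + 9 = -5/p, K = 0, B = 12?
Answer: 3481/36 ≈ 96.694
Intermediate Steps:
b = -5 (b = 9 + (-2 - 1*12) = 9 + (-2 - 12) = 9 - 14 = -5)
H(p) = -9 - 5/p
u = 0 (u = -0*(-5) = -⅕*0 = 0)
(u + H(6))² = (0 + (-9 - 5/6))² = (0 + (-9 - 5*⅙))² = (0 + (-9 - ⅚))² = (0 - 59/6)² = (-59/6)² = 3481/36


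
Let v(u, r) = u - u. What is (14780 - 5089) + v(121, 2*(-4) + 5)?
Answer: 9691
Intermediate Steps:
v(u, r) = 0
(14780 - 5089) + v(121, 2*(-4) + 5) = (14780 - 5089) + 0 = 9691 + 0 = 9691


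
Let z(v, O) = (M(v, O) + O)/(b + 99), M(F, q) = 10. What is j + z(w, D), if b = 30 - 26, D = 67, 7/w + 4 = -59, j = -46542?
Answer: -4793749/103 ≈ -46541.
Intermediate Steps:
w = -⅑ (w = 7/(-4 - 59) = 7/(-63) = 7*(-1/63) = -⅑ ≈ -0.11111)
b = 4
z(v, O) = 10/103 + O/103 (z(v, O) = (10 + O)/(4 + 99) = (10 + O)/103 = (10 + O)*(1/103) = 10/103 + O/103)
j + z(w, D) = -46542 + (10/103 + (1/103)*67) = -46542 + (10/103 + 67/103) = -46542 + 77/103 = -4793749/103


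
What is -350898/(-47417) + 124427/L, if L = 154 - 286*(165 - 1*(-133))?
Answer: 23952341393/4033953858 ≈ 5.9377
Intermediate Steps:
L = -85074 (L = 154 - 286*(165 + 133) = 154 - 286*298 = 154 - 85228 = -85074)
-350898/(-47417) + 124427/L = -350898/(-47417) + 124427/(-85074) = -350898*(-1/47417) + 124427*(-1/85074) = 350898/47417 - 124427/85074 = 23952341393/4033953858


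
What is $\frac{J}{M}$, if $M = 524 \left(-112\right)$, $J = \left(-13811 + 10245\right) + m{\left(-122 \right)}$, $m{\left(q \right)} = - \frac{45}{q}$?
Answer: $\frac{435007}{7159936} \approx 0.060756$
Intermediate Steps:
$J = - \frac{435007}{122}$ ($J = \left(-13811 + 10245\right) - \frac{45}{-122} = -3566 - - \frac{45}{122} = -3566 + \frac{45}{122} = - \frac{435007}{122} \approx -3565.6$)
$M = -58688$
$\frac{J}{M} = - \frac{435007}{122 \left(-58688\right)} = \left(- \frac{435007}{122}\right) \left(- \frac{1}{58688}\right) = \frac{435007}{7159936}$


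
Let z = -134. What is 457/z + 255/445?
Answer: -33839/11926 ≈ -2.8374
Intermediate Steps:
457/z + 255/445 = 457/(-134) + 255/445 = 457*(-1/134) + 255*(1/445) = -457/134 + 51/89 = -33839/11926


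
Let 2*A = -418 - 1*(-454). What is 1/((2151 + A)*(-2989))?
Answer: -1/6483141 ≈ -1.5425e-7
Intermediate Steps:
A = 18 (A = (-418 - 1*(-454))/2 = (-418 + 454)/2 = (½)*36 = 18)
1/((2151 + A)*(-2989)) = 1/((2151 + 18)*(-2989)) = -1/2989/2169 = (1/2169)*(-1/2989) = -1/6483141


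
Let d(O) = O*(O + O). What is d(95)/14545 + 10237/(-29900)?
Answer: 78159567/86979100 ≈ 0.89860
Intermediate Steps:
d(O) = 2*O² (d(O) = O*(2*O) = 2*O²)
d(95)/14545 + 10237/(-29900) = (2*95²)/14545 + 10237/(-29900) = (2*9025)*(1/14545) + 10237*(-1/29900) = 18050*(1/14545) - 10237/29900 = 3610/2909 - 10237/29900 = 78159567/86979100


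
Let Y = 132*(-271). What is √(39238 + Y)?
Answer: √3466 ≈ 58.873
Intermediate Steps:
Y = -35772
√(39238 + Y) = √(39238 - 35772) = √3466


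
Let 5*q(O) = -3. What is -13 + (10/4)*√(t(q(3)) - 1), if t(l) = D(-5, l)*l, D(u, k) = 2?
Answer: -13 + I*√55/2 ≈ -13.0 + 3.7081*I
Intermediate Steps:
q(O) = -⅗ (q(O) = (⅕)*(-3) = -⅗)
t(l) = 2*l
-13 + (10/4)*√(t(q(3)) - 1) = -13 + (10/4)*√(2*(-⅗) - 1) = -13 + (10*(¼))*√(-6/5 - 1) = -13 + 5*√(-11/5)/2 = -13 + 5*(I*√55/5)/2 = -13 + I*√55/2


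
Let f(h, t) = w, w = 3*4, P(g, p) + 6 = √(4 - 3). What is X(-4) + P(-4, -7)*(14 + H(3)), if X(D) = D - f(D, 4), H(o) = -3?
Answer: -71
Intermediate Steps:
P(g, p) = -5 (P(g, p) = -6 + √(4 - 3) = -6 + √1 = -6 + 1 = -5)
w = 12
f(h, t) = 12
X(D) = -12 + D (X(D) = D - 1*12 = D - 12 = -12 + D)
X(-4) + P(-4, -7)*(14 + H(3)) = (-12 - 4) - 5*(14 - 3) = -16 - 5*11 = -16 - 55 = -71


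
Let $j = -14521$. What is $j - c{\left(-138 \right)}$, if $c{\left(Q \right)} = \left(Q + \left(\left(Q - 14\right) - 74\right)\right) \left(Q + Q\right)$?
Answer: $-114985$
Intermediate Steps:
$c{\left(Q \right)} = 2 Q \left(-88 + 2 Q\right)$ ($c{\left(Q \right)} = \left(Q + \left(\left(-14 + Q\right) - 74\right)\right) 2 Q = \left(Q + \left(-88 + Q\right)\right) 2 Q = \left(-88 + 2 Q\right) 2 Q = 2 Q \left(-88 + 2 Q\right)$)
$j - c{\left(-138 \right)} = -14521 - 4 \left(-138\right) \left(-44 - 138\right) = -14521 - 4 \left(-138\right) \left(-182\right) = -14521 - 100464 = -114985$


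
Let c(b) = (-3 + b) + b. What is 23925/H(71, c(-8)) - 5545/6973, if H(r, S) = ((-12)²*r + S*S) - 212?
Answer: 9937340/6575539 ≈ 1.5113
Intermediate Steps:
c(b) = -3 + 2*b
H(r, S) = -212 + S² + 144*r (H(r, S) = (144*r + S²) - 212 = (S² + 144*r) - 212 = -212 + S² + 144*r)
23925/H(71, c(-8)) - 5545/6973 = 23925/(-212 + (-3 + 2*(-8))² + 144*71) - 5545/6973 = 23925/(-212 + (-3 - 16)² + 10224) - 5545*1/6973 = 23925/(-212 + (-19)² + 10224) - 5545/6973 = 23925/(-212 + 361 + 10224) - 5545/6973 = 23925/10373 - 5545/6973 = 23925*(1/10373) - 5545/6973 = 2175/943 - 5545/6973 = 9937340/6575539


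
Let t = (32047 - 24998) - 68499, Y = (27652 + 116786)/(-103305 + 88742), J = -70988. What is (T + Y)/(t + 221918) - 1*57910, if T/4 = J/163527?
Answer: -11065023192575781841/191072753906034 ≈ -57910.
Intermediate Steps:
T = -283952/163527 (T = 4*(-70988/163527) = -283952/163527 ≈ -1.7364)
Y = -144438/14563 (Y = 144438/(-14563) = 144438*(-1/14563) = -144438/14563 ≈ -9.9182)
t = -61450 (t = 7049 - 68499 = -61450)
(T + Y)/(t + 221918) - 1*57910 = (-283952/163527 - 144438/14563)/(-61450 + 221918) - 1*57910 = -27754705802/2381443701/160468 - 57910 = -27754705802/2381443701*1/160468 - 57910 = -13877352901/191072753906034 - 57910 = -11065023192575781841/191072753906034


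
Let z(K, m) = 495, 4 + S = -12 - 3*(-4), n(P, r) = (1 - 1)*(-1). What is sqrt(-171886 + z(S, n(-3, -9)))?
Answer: I*sqrt(171391) ≈ 413.99*I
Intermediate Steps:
n(P, r) = 0 (n(P, r) = 0*(-1) = 0)
S = -4 (S = -4 + (-12 - 3*(-4)) = -4 + (-12 + 12) = -4 + 0 = -4)
sqrt(-171886 + z(S, n(-3, -9))) = sqrt(-171886 + 495) = sqrt(-171391) = I*sqrt(171391)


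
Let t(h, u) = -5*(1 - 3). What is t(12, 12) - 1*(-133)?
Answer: 143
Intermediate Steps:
t(h, u) = 10 (t(h, u) = -5*(-2) = 10)
t(12, 12) - 1*(-133) = 10 - 1*(-133) = 10 + 133 = 143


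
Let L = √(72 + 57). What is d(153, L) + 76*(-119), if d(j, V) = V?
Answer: -9044 + √129 ≈ -9032.6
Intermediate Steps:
L = √129 ≈ 11.358
d(153, L) + 76*(-119) = √129 + 76*(-119) = √129 - 9044 = -9044 + √129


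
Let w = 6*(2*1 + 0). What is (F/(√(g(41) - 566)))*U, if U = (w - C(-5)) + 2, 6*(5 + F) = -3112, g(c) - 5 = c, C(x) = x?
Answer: 29849*I*√130/780 ≈ 436.32*I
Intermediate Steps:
g(c) = 5 + c
F = -1571/3 (F = -5 + (⅙)*(-3112) = -5 - 1556/3 = -1571/3 ≈ -523.67)
w = 12 (w = 6*(2 + 0) = 6*2 = 12)
U = 19 (U = (12 - 1*(-5)) + 2 = (12 + 5) + 2 = 17 + 2 = 19)
(F/(√(g(41) - 566)))*U = -1571/(3*√((5 + 41) - 566))*19 = -1571/(3*√(46 - 566))*19 = -1571*(-I*√130/260)/3*19 = -(-1571)*I*√130/780*19 = (1571*I*√130/780)*19 = 29849*I*√130/780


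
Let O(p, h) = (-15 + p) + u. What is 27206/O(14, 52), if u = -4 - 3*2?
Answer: -27206/11 ≈ -2473.3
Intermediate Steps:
u = -10 (u = -4 - 6 = -10)
O(p, h) = -25 + p (O(p, h) = (-15 + p) - 10 = -25 + p)
27206/O(14, 52) = 27206/(-25 + 14) = 27206/(-11) = 27206*(-1/11) = -27206/11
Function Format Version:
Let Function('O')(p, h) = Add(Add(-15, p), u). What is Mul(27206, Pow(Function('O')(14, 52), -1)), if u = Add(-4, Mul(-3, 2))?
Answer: Rational(-27206, 11) ≈ -2473.3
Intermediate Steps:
u = -10 (u = Add(-4, -6) = -10)
Function('O')(p, h) = Add(-25, p) (Function('O')(p, h) = Add(Add(-15, p), -10) = Add(-25, p))
Mul(27206, Pow(Function('O')(14, 52), -1)) = Mul(27206, Pow(Add(-25, 14), -1)) = Mul(27206, Pow(-11, -1)) = Mul(27206, Rational(-1, 11)) = Rational(-27206, 11)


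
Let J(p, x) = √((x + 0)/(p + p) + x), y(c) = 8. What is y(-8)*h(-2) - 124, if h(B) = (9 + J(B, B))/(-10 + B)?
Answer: -130 - I*√6/3 ≈ -130.0 - 0.8165*I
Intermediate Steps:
J(p, x) = √(x + x/(2*p)) (J(p, x) = √(x/((2*p)) + x) = √(x*(1/(2*p)) + x) = √(x/(2*p) + x) = √(x + x/(2*p)))
h(B) = (9 + √(½ + B))/(-10 + B) (h(B) = (9 + √(B + B/(2*B)))/(-10 + B) = (9 + √(B + ½))/(-10 + B) = (9 + √(½ + B))/(-10 + B))
y(-8)*h(-2) - 124 = 8*((9 + √(2 + 4*(-2))/2)/(-10 - 2)) - 124 = 8*((9 + √(2 - 8)/2)/(-12)) - 124 = 8*(-(9 + √(-6)/2)/12) - 124 = 8*(-(9 + (I*√6)/2)/12) - 124 = 8*(-(9 + I*√6/2)/12) - 124 = 8*(-¾ - I*√6/24) - 124 = (-6 - I*√6/3) - 124 = -130 - I*√6/3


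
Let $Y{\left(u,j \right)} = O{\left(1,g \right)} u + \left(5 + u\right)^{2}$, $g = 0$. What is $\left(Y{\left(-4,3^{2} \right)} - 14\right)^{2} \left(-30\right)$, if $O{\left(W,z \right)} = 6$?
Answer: $-41070$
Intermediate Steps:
$Y{\left(u,j \right)} = \left(5 + u\right)^{2} + 6 u$ ($Y{\left(u,j \right)} = 6 u + \left(5 + u\right)^{2} = \left(5 + u\right)^{2} + 6 u$)
$\left(Y{\left(-4,3^{2} \right)} - 14\right)^{2} \left(-30\right) = \left(\left(\left(5 - 4\right)^{2} + 6 \left(-4\right)\right) - 14\right)^{2} \left(-30\right) = \left(\left(1^{2} - 24\right) - 14\right)^{2} \left(-30\right) = \left(\left(1 - 24\right) - 14\right)^{2} \left(-30\right) = \left(-23 - 14\right)^{2} \left(-30\right) = \left(-37\right)^{2} \left(-30\right) = 1369 \left(-30\right) = -41070$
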